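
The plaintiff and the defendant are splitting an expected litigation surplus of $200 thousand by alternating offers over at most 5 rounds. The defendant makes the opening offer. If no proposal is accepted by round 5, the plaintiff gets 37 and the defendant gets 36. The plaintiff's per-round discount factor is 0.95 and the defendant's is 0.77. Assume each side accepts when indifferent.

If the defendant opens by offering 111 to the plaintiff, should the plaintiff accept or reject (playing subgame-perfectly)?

Accept

Round 5 (the defendant proposes): the plaintiff gets 37 if talks fail, so the defendant offers 37 and keeps 163.
Round 4 (the plaintiff proposes): the defendant can get 163 next round, worth 0.77 × 163 = 125.51 now, so the plaintiff offers 125.51, keeping 74.49.
Round 3 (the defendant proposes): the plaintiff can get 74.49 next round, worth 0.95 × 74.49 = 70.7655 now; the defendant offers that and keeps 129.2345.
Round 2 (the plaintiff proposes): the defendant can get 129.2345 next round, worth 0.77 × 129.2345 = 99.510565 now, so the plaintiff offers 99.510565, keeping 100.489435.
So by rejecting in round 1, the plaintiff gets 100.489435 next round, worth 0.95 × 100.489435 = 95.46496325 now.
Offer 111 ≥ 95.46496325, so the plaintiff accepts.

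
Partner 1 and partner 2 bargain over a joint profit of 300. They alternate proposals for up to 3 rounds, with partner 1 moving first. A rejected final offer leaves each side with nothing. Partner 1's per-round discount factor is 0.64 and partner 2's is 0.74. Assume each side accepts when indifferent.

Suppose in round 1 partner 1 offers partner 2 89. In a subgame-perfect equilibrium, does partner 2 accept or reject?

Accept

Round 3 (partner 1 proposes): rejection yields 0 for partner 2; partner 1 offers 0 and keeps 300.
Round 2 (partner 2 proposes): partner 1 can get 300 next round, worth 0.64 × 300 = 192 now, so partner 2 offers 192, keeping 108.
So by rejecting in round 1, partner 2 gets 108 next round, worth 0.74 × 108 = 79.92 now.
Offer 89 ≥ 79.92, so partner 2 accepts.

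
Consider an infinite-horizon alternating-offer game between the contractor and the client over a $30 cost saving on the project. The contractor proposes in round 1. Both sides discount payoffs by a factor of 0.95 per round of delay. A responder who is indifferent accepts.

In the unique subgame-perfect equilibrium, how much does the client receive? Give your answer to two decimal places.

When the contractor proposes, the client accepts any offer worth at least 0.95 times what the client would get by proposing next round; and vice versa.
This gives x = 30 − 0.95y and y = 30 − 0.95x, where x and y are each side's share when it proposes.
Hence (1 − 0.95·0.95)x = 30(1 − 0.95), i.e. 0.0975·x = 1.5.
x ≈ 15.3846; the client's share is 30 − x ≈ 14.6154.

14.62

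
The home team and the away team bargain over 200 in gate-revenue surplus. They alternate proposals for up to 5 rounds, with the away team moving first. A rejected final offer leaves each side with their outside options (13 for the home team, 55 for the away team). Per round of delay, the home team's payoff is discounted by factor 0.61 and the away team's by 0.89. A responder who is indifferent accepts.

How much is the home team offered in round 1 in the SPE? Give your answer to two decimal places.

24.54

Round 5 (the away team proposes): the home team gets 13 if talks fail, so the away team offers 13 and keeps 187.
Round 4 (the home team proposes): the away team can get 187 next round, worth 0.89 × 187 = 166.43 now. The home team offers 166.43 and keeps 200 − 166.43 = 33.57.
Round 3 (the away team proposes): the home team can get 33.57 next round, worth 0.61 × 33.57 = 20.4777 now. The away team offers 20.4777 and keeps 200 − 20.4777 = 179.5223.
Round 2 (the home team proposes): the away team can get 179.5223 next round, worth 0.89 × 179.5223 = 159.774847 now, so the home team offers 159.774847, keeping 40.225153.
Round 1 (the away team proposes): the home team can get 40.225153 next round, worth 0.61 × 40.225153 = 24.53734333 now, so the away team offers 24.53734333, keeping 175.46265667.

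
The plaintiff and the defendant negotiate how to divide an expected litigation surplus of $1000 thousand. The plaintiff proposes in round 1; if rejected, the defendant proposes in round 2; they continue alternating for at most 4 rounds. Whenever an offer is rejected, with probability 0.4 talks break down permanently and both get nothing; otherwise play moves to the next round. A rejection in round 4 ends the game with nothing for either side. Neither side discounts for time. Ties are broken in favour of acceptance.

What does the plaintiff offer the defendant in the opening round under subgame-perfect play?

456

By backward induction:
Round 4 (the defendant proposes): the plaintiff will accept anything ≥ 0, so the defendant offers 0 and keeps 1000.
Round 3 (the plaintiff proposes): rejecting gives the defendant an expected 0.6 × 1000 = 600; the plaintiff offers that and keeps 400.
Round 2 (the defendant proposes): rejecting gives the plaintiff an expected 0.6 × 400 = 240, so the defendant offers 240, keeping 760.
Round 1 (the plaintiff proposes): rejecting gives the defendant an expected 0.6 × 760 = 456. The plaintiff offers 456 and keeps 1000 − 456 = 544.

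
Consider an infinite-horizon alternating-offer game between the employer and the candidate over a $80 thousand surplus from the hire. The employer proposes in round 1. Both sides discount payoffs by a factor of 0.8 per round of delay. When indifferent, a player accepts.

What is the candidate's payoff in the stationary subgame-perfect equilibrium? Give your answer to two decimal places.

35.56

When the employer proposes, the candidate accepts any offer worth at least 0.8 times what the candidate would get by proposing next round; and vice versa.
This gives x = 80 − 0.8y and y = 80 − 0.8x, where x and y are each side's share when it proposes.
Hence (1 − 0.8·0.8)x = 80(1 − 0.8), i.e. 0.36·x = 16.
x ≈ 44.4444; the candidate's share is 80 − x ≈ 35.5556.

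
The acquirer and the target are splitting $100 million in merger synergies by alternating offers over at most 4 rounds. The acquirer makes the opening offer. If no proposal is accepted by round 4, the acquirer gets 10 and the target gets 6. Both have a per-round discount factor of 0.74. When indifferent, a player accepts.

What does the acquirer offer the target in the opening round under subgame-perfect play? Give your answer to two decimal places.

55.71

Round 4 (the target proposes): the acquirer gets 10 if talks fail, so the target offers 10 and keeps 90.
Round 3 (the acquirer proposes): the target can get 90 next round, worth 0.74 × 90 = 66.6 now. The acquirer offers 66.6 and keeps 100 − 66.6 = 33.4.
Round 2 (the target proposes): the acquirer can get 33.4 next round, worth 0.74 × 33.4 = 24.716 now, so the target offers 24.716, keeping 75.284.
Round 1 (the acquirer proposes): the target can get 75.284 next round, worth 0.74 × 75.284 = 55.71016 now, so the acquirer offers 55.71016, keeping 44.28984.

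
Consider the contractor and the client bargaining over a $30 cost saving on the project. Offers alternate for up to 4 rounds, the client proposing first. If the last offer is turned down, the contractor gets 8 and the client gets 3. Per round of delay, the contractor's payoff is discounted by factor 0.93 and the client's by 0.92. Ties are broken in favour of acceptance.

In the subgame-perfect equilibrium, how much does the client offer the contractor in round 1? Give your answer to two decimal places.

Round 4 (the contractor proposes): the client gets 3 if talks fail, so the contractor offers 3 and keeps 27.
Round 3 (the client proposes): the contractor can get 27 next round, worth 0.93 × 27 = 25.11 now, so the client offers 25.11, keeping 4.89.
Round 2 (the contractor proposes): the client can get 4.89 next round, worth 0.92 × 4.89 = 4.4988 now. The contractor offers 4.4988 and keeps 30 − 4.4988 = 25.5012.
Round 1 (the client proposes): the contractor can get 25.5012 next round, worth 0.93 × 25.5012 = 23.716116 now, so the client offers 23.716116, keeping 6.283884.

23.72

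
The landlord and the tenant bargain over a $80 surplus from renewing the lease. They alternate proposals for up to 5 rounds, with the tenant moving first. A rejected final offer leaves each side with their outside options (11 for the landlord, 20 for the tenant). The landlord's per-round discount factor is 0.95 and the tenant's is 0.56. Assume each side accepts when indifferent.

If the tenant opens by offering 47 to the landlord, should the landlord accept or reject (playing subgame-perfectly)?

Round 5 (the tenant proposes): the landlord gets 11 if talks fail, so the tenant offers 11 and keeps 69.
Round 4 (the landlord proposes): the tenant can get 69 next round, worth 0.56 × 69 = 38.64 now, so the landlord offers 38.64, keeping 41.36.
Round 3 (the tenant proposes): the landlord can get 41.36 next round, worth 0.95 × 41.36 = 39.292 now, so the tenant offers 39.292, keeping 40.708.
Round 2 (the landlord proposes): the tenant can get 40.708 next round, worth 0.56 × 40.708 = 22.79648 now, so the landlord offers 22.79648, keeping 57.20352.
So by rejecting in round 1, the landlord gets 57.20352 next round, worth 0.95 × 57.20352 = 54.343344 now.
Offer 47 < 54.343344, so the landlord rejects.

Reject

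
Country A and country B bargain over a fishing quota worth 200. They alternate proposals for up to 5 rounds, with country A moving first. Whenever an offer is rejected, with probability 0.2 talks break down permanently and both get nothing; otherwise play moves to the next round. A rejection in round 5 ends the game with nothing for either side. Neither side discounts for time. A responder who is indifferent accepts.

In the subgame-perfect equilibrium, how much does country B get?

Round 5 (country A proposes): rejection yields 0 for country B; country A offers 0 and keeps 200.
Round 4 (country B proposes): rejecting gives country A an expected 0.8 × 200 = 160, so country B offers 160, keeping 40.
Round 3 (country A proposes): rejecting gives country B an expected 0.8 × 40 = 32; country A offers that and keeps 168.
Round 2 (country B proposes): rejecting gives country A an expected 0.8 × 168 = 134.4, so country B offers 134.4, keeping 65.6.
Round 1 (country A proposes): rejecting gives country B an expected 0.8 × 65.6 = 52.48; country A offers that and keeps 147.52.

52.48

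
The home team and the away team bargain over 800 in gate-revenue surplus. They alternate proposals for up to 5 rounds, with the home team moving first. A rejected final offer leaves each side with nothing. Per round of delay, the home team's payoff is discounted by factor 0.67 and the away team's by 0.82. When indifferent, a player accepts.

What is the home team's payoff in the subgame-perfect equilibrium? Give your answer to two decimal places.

Solve by backward induction from round 5.
Round 5 (the home team proposes): rejection yields 0 for the away team; the home team offers 0 and keeps 800.
Round 4 (the away team proposes): the home team can get 800 next round, worth 0.67 × 800 = 536 now; the away team offers that and keeps 264.
Round 3 (the home team proposes): the away team can get 264 next round, worth 0.82 × 264 = 216.48 now; the home team offers that and keeps 583.52.
Round 2 (the away team proposes): the home team can get 583.52 next round, worth 0.67 × 583.52 = 390.9584 now, so the away team offers 390.9584, keeping 409.0416.
Round 1 (the home team proposes): the away team can get 409.0416 next round, worth 0.82 × 409.0416 = 335.414112 now. The home team offers 335.414112 and keeps 800 − 335.414112 = 464.585888.

464.59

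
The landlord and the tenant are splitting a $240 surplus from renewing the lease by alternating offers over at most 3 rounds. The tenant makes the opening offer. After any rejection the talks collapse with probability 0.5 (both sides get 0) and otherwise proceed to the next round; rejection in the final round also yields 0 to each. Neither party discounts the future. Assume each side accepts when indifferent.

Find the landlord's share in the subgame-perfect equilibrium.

60

Round 3 (the tenant proposes): the landlord will accept anything ≥ 0, so the tenant offers 0 and keeps 240.
Round 2 (the landlord proposes): rejecting gives the tenant an expected 0.5 × 240 = 120, so the landlord offers 120, keeping 120.
Round 1 (the tenant proposes): rejecting gives the landlord an expected 0.5 × 120 = 60. The tenant offers 60 and keeps 240 − 60 = 180.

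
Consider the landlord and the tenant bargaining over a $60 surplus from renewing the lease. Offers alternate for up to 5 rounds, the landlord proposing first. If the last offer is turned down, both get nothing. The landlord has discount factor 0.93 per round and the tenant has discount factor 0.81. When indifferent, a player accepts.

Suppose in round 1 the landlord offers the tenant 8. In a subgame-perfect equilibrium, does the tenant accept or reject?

Accept

Round 5 (the landlord proposes): the tenant will accept anything ≥ 0, so the landlord offers 0 and keeps 60.
Round 4 (the tenant proposes): the landlord can get 60 next round, worth 0.93 × 60 = 55.8 now, so the tenant offers 55.8, keeping 4.2.
Round 3 (the landlord proposes): the tenant can get 4.2 next round, worth 0.81 × 4.2 = 3.402 now, so the landlord offers 3.402, keeping 56.598.
Round 2 (the tenant proposes): the landlord can get 56.598 next round, worth 0.93 × 56.598 = 52.63614 now; the tenant offers that and keeps 7.36386.
So by rejecting in round 1, the tenant gets 7.36386 next round, worth 0.81 × 7.36386 = 5.9647266 now.
Offer 8 ≥ 5.9647266, so the tenant accepts.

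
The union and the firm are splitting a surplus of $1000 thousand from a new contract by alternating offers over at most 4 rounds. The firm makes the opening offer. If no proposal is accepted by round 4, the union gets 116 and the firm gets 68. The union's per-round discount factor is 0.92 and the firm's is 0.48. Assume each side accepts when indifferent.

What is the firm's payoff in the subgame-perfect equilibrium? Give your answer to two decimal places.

142.95

Round 4 (the union proposes): the firm gets 68 if talks fail, so the union offers 68 and keeps 932.
Round 3 (the firm proposes): the union can get 932 next round, worth 0.92 × 932 = 857.44 now, so the firm offers 857.44, keeping 142.56.
Round 2 (the union proposes): the firm can get 142.56 next round, worth 0.48 × 142.56 = 68.4288 now. The union offers 68.4288 and keeps 1000 − 68.4288 = 931.5712.
Round 1 (the firm proposes): the union can get 931.5712 next round, worth 0.92 × 931.5712 = 857.045504 now. The firm offers 857.045504 and keeps 1000 − 857.045504 = 142.954496.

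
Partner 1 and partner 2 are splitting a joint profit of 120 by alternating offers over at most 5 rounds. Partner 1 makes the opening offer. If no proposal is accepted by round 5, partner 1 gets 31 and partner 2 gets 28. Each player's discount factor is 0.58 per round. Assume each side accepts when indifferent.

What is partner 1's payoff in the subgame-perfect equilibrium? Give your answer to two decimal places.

Round 5 (partner 1 proposes): partner 2 gets 28 if talks fail, so partner 1 offers 28 and keeps 92.
Round 4 (partner 2 proposes): partner 1 can get 92 next round, worth 0.58 × 92 = 53.36 now, so partner 2 offers 53.36, keeping 66.64.
Round 3 (partner 1 proposes): partner 2 can get 66.64 next round, worth 0.58 × 66.64 = 38.6512 now. Partner 1 offers 38.6512 and keeps 120 − 38.6512 = 81.3488.
Round 2 (partner 2 proposes): partner 1 can get 81.3488 next round, worth 0.58 × 81.3488 = 47.182304 now; partner 2 offers that and keeps 72.817696.
Round 1 (partner 1 proposes): partner 2 can get 72.817696 next round, worth 0.58 × 72.817696 = 42.23426368 now; partner 1 offers that and keeps 77.76573632.

77.77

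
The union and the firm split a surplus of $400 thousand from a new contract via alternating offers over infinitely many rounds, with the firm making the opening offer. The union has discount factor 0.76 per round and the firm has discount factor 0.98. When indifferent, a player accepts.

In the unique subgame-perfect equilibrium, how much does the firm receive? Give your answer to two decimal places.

376.18

When the firm proposes, the union accepts any offer worth at least 0.76 times what the union would get by proposing next round; and vice versa.
This gives x = 400 − 0.76y and y = 400 − 0.98x, where x and y are each side's share when it proposes.
Hence (1 − 0.76·0.98)x = 400(1 − 0.76), i.e. 0.2552·x = 96.
x ≈ 376.1755; the union's share is 400 − x ≈ 23.8245.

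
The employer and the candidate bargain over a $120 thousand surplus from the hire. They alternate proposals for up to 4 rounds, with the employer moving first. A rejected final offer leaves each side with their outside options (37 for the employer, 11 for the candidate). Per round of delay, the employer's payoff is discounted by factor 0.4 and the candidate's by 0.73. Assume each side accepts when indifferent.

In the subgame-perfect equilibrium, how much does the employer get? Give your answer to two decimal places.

Work backward from the last round.
Round 4 (the candidate proposes): the employer gets 37 if talks fail, so the candidate offers 37 and keeps 83.
Round 3 (the employer proposes): the candidate can get 83 next round, worth 0.73 × 83 = 60.59 now, so the employer offers 60.59, keeping 59.41.
Round 2 (the candidate proposes): the employer can get 59.41 next round, worth 0.4 × 59.41 = 23.764 now; the candidate offers that and keeps 96.236.
Round 1 (the employer proposes): the candidate can get 96.236 next round, worth 0.73 × 96.236 = 70.25228 now, so the employer offers 70.25228, keeping 49.74772.

49.75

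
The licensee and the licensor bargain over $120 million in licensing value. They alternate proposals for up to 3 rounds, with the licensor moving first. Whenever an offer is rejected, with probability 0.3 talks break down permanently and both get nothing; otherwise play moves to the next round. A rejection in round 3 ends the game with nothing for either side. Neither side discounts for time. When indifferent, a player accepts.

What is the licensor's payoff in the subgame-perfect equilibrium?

Round 3 (the licensor proposes): rejection yields 0 for the licensee; the licensor offers 0 and keeps 120.
Round 2 (the licensee proposes): rejecting gives the licensor an expected 0.7 × 120 = 84; the licensee offers that and keeps 36.
Round 1 (the licensor proposes): rejecting gives the licensee an expected 0.7 × 36 = 25.2; the licensor offers that and keeps 94.8.

94.8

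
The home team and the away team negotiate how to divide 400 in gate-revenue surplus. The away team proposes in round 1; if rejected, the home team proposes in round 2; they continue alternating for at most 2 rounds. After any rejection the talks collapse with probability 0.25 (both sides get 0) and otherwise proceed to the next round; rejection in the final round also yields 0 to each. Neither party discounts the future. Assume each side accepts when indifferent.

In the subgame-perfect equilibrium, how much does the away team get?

100

By backward induction:
Round 2 (the home team proposes): rejection yields 0 for the away team; the home team offers 0 and keeps 400.
Round 1 (the away team proposes): rejecting gives the home team an expected 0.75 × 400 = 300; the away team offers that and keeps 100.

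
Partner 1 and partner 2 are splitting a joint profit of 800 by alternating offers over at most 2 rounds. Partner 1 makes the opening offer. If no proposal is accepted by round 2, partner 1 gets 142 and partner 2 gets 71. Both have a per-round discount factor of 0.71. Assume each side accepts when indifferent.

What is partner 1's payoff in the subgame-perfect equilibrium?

332.82

By backward induction:
Round 2 (partner 2 proposes): partner 1 gets 142 if talks fail, so partner 2 offers 142 and keeps 658.
Round 1 (partner 1 proposes): partner 2 can get 658 next round, worth 0.71 × 658 = 467.18 now; partner 1 offers that and keeps 332.82.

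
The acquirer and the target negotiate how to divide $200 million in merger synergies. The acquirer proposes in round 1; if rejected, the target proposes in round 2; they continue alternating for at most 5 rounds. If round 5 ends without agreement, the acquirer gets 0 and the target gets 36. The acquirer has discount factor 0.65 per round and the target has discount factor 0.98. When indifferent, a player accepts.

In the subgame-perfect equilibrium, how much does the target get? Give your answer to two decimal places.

Round 5 (the acquirer proposes): the target gets 36 if talks fail, so the acquirer offers 36 and keeps 164.
Round 4 (the target proposes): the acquirer can get 164 next round, worth 0.65 × 164 = 106.6 now. The target offers 106.6 and keeps 200 − 106.6 = 93.4.
Round 3 (the acquirer proposes): the target can get 93.4 next round, worth 0.98 × 93.4 = 91.532 now. The acquirer offers 91.532 and keeps 200 − 91.532 = 108.468.
Round 2 (the target proposes): the acquirer can get 108.468 next round, worth 0.65 × 108.468 = 70.5042 now; the target offers that and keeps 129.4958.
Round 1 (the acquirer proposes): the target can get 129.4958 next round, worth 0.98 × 129.4958 = 126.905884 now, so the acquirer offers 126.905884, keeping 73.094116.

126.91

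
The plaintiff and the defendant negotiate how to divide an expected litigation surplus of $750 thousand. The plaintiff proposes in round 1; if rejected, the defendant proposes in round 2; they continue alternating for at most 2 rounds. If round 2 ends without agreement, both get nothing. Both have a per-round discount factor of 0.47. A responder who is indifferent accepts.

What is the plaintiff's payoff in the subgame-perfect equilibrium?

397.5

Round 2 (the defendant proposes): rejection yields 0 for the plaintiff; the defendant offers 0 and keeps 750.
Round 1 (the plaintiff proposes): the defendant can get 750 next round, worth 0.47 × 750 = 352.5 now; the plaintiff offers that and keeps 397.5.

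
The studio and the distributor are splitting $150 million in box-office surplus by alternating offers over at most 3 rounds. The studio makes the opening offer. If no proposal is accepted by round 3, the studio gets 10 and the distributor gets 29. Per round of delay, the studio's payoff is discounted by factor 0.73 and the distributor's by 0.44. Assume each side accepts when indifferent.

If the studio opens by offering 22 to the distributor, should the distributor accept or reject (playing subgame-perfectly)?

Round 3 (the studio proposes): the distributor gets 29 if talks fail, so the studio offers 29 and keeps 121.
Round 2 (the distributor proposes): the studio can get 121 next round, worth 0.73 × 121 = 88.33 now. The distributor offers 88.33 and keeps 150 − 88.33 = 61.67.
So by rejecting in round 1, the distributor gets 61.67 next round, worth 0.44 × 61.67 = 27.1348 now.
Offer 22 < 27.1348, so the distributor rejects.

Reject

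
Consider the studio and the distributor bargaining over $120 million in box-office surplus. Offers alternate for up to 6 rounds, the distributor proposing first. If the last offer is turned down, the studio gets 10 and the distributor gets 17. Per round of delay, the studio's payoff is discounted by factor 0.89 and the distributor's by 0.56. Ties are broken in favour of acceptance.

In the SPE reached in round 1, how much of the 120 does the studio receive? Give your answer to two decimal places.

93.18

Round 6 (the studio proposes): the distributor gets 17 if talks fail, so the studio offers 17 and keeps 103.
Round 5 (the distributor proposes): the studio can get 103 next round, worth 0.89 × 103 = 91.67 now. The distributor offers 91.67 and keeps 120 − 91.67 = 28.33.
Round 4 (the studio proposes): the distributor can get 28.33 next round, worth 0.56 × 28.33 = 15.8648 now, so the studio offers 15.8648, keeping 104.1352.
Round 3 (the distributor proposes): the studio can get 104.1352 next round, worth 0.89 × 104.1352 = 92.680328 now; the distributor offers that and keeps 27.319672.
Round 2 (the studio proposes): the distributor can get 27.319672 next round, worth 0.56 × 27.319672 = 15.29901632 now, so the studio offers 15.29901632, keeping 104.70098368.
Round 1 (the distributor proposes): the studio can get 104.70098368 next round, worth 0.89 × 104.70098368 = 93.1838754752 now. The distributor offers 93.1838754752 and keeps 120 − 93.1838754752 = 26.8161245248.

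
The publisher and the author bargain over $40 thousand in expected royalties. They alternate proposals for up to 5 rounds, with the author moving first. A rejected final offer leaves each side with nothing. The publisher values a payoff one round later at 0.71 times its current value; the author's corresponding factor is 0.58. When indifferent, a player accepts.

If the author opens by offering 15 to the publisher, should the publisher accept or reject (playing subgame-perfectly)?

Work out the publisher's continuation value if the offer is rejected.
Round 5 (the author proposes): the publisher will accept anything ≥ 0, so the author offers 0 and keeps 40.
Round 4 (the publisher proposes): the author can get 40 next round, worth 0.58 × 40 = 23.2 now; the publisher offers that and keeps 16.8.
Round 3 (the author proposes): the publisher can get 16.8 next round, worth 0.71 × 16.8 = 11.928 now, so the author offers 11.928, keeping 28.072.
Round 2 (the publisher proposes): the author can get 28.072 next round, worth 0.58 × 28.072 = 16.28176 now. The publisher offers 16.28176 and keeps 40 − 16.28176 = 23.71824.
So by rejecting in round 1, the publisher gets 23.71824 next round, worth 0.71 × 23.71824 = 16.8399504 now.
Offer 15 < 16.8399504, so the publisher rejects.

Reject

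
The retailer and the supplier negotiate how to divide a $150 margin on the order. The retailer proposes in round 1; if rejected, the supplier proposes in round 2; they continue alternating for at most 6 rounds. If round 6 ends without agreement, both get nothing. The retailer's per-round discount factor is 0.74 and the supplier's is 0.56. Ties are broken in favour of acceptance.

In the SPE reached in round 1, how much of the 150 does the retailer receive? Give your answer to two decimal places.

104.68

Round 6 (the supplier proposes): the retailer will accept anything ≥ 0, so the supplier offers 0 and keeps 150.
Round 5 (the retailer proposes): the supplier can get 150 next round, worth 0.56 × 150 = 84 now. The retailer offers 84 and keeps 150 − 84 = 66.
Round 4 (the supplier proposes): the retailer can get 66 next round, worth 0.74 × 66 = 48.84 now; the supplier offers that and keeps 101.16.
Round 3 (the retailer proposes): the supplier can get 101.16 next round, worth 0.56 × 101.16 = 56.6496 now; the retailer offers that and keeps 93.3504.
Round 2 (the supplier proposes): the retailer can get 93.3504 next round, worth 0.74 × 93.3504 = 69.079296 now; the supplier offers that and keeps 80.920704.
Round 1 (the retailer proposes): the supplier can get 80.920704 next round, worth 0.56 × 80.920704 = 45.31559424 now, so the retailer offers 45.31559424, keeping 104.68440576.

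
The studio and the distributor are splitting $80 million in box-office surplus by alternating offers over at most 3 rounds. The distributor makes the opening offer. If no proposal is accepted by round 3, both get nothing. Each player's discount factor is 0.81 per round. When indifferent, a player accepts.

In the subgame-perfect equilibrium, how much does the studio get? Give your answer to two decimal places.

12.31

Round 3 (the distributor proposes): rejection yields 0 for the studio; the distributor offers 0 and keeps 80.
Round 2 (the studio proposes): the distributor can get 80 next round, worth 0.81 × 80 = 64.8 now; the studio offers that and keeps 15.2.
Round 1 (the distributor proposes): the studio can get 15.2 next round, worth 0.81 × 15.2 = 12.312 now. The distributor offers 12.312 and keeps 80 − 12.312 = 67.688.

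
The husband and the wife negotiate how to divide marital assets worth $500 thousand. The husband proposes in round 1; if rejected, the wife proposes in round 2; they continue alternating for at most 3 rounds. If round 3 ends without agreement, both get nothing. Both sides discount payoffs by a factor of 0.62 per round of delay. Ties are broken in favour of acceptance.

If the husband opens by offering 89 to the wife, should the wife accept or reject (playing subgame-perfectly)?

Reject

Round 3 (the husband proposes): rejection yields 0 for the wife; the husband offers 0 and keeps 500.
Round 2 (the wife proposes): the husband can get 500 next round, worth 0.62 × 500 = 310 now. The wife offers 310 and keeps 500 − 310 = 190.
So by rejecting in round 1, the wife gets 190 next round, worth 0.62 × 190 = 117.8 now.
Offer 89 < 117.8, so the wife rejects.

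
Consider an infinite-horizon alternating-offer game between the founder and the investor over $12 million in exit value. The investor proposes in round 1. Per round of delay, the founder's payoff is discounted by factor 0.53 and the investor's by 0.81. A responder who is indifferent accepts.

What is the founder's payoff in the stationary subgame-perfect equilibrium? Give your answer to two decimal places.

2.12

When the investor proposes, the founder accepts any offer worth at least 0.53 times what the founder would get by proposing next round; and vice versa.
This gives x = 12 − 0.53y and y = 12 − 0.81x, where x and y are each side's share when it proposes.
Hence (1 − 0.53·0.81)x = 12(1 − 0.53), i.e. 0.5707·x = 5.64.
x ≈ 9.8826; the founder's share is 12 − x ≈ 2.1174.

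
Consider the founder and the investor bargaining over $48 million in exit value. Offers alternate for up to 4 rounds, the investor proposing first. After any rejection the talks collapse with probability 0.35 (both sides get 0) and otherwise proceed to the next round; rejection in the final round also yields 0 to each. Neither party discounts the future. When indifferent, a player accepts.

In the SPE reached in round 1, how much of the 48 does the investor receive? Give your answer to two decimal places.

23.90

By backward induction:
Round 4 (the founder proposes): rejection yields 0 for the investor; the founder offers 0 and keeps 48.
Round 3 (the investor proposes): rejecting gives the founder an expected 0.65 × 48 = 31.2, so the investor offers 31.2, keeping 16.8.
Round 2 (the founder proposes): rejecting gives the investor an expected 0.65 × 16.8 = 10.92. The founder offers 10.92 and keeps 48 − 10.92 = 37.08.
Round 1 (the investor proposes): rejecting gives the founder an expected 0.65 × 37.08 = 24.102; the investor offers that and keeps 23.898.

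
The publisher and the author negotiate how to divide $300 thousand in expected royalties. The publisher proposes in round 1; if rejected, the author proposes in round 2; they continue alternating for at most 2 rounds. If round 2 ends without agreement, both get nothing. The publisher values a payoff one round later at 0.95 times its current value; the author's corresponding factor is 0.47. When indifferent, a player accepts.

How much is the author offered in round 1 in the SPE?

Round 2 (the author proposes): rejection yields 0 for the publisher; the author offers 0 and keeps 300.
Round 1 (the publisher proposes): the author can get 300 next round, worth 0.47 × 300 = 141 now, so the publisher offers 141, keeping 159.

141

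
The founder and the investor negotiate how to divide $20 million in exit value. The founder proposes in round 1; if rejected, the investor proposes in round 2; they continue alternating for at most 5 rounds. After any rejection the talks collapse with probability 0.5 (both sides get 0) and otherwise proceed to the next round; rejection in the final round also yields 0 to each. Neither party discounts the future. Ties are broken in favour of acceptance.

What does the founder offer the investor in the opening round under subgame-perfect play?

6.25

Round 5 (the founder proposes): the investor will accept anything ≥ 0, so the founder offers 0 and keeps 20.
Round 4 (the investor proposes): rejecting gives the founder an expected 0.5 × 20 = 10; the investor offers that and keeps 10.
Round 3 (the founder proposes): rejecting gives the investor an expected 0.5 × 10 = 5; the founder offers that and keeps 15.
Round 2 (the investor proposes): rejecting gives the founder an expected 0.5 × 15 = 7.5. The investor offers 7.5 and keeps 20 − 7.5 = 12.5.
Round 1 (the founder proposes): rejecting gives the investor an expected 0.5 × 12.5 = 6.25, so the founder offers 6.25, keeping 13.75.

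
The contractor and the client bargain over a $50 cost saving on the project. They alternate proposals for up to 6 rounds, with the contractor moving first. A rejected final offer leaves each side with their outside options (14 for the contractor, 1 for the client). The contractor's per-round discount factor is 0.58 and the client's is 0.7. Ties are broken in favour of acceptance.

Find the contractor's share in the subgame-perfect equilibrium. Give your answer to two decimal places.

Round 6 (the client proposes): the contractor gets 14 if talks fail, so the client offers 14 and keeps 36.
Round 5 (the contractor proposes): the client can get 36 next round, worth 0.7 × 36 = 25.2 now; the contractor offers that and keeps 24.8.
Round 4 (the client proposes): the contractor can get 24.8 next round, worth 0.58 × 24.8 = 14.384 now; the client offers that and keeps 35.616.
Round 3 (the contractor proposes): the client can get 35.616 next round, worth 0.7 × 35.616 = 24.9312 now. The contractor offers 24.9312 and keeps 50 − 24.9312 = 25.0688.
Round 2 (the client proposes): the contractor can get 25.0688 next round, worth 0.58 × 25.0688 = 14.539904 now. The client offers 14.539904 and keeps 50 − 14.539904 = 35.460096.
Round 1 (the contractor proposes): the client can get 35.460096 next round, worth 0.7 × 35.460096 = 24.8220672 now; the contractor offers that and keeps 25.1779328.

25.18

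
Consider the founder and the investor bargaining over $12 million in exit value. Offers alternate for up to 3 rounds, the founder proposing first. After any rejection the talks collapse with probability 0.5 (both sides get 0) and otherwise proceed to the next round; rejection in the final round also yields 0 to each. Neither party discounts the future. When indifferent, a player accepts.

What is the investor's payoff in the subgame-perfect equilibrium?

3

By backward induction:
Round 3 (the founder proposes): rejection yields 0 for the investor; the founder offers 0 and keeps 12.
Round 2 (the investor proposes): rejecting gives the founder an expected 0.5 × 12 = 6; the investor offers that and keeps 6.
Round 1 (the founder proposes): rejecting gives the investor an expected 0.5 × 6 = 3; the founder offers that and keeps 9.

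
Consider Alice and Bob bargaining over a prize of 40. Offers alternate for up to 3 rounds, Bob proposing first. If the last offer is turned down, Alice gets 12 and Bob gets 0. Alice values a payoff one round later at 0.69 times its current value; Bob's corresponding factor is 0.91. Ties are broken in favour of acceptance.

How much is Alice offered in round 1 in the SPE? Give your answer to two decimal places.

Round 3 (Bob proposes): Alice gets 12 if talks fail, so Bob offers 12 and keeps 28.
Round 2 (Alice proposes): Bob can get 28 next round, worth 0.91 × 28 = 25.48 now; Alice offers that and keeps 14.52.
Round 1 (Bob proposes): Alice can get 14.52 next round, worth 0.69 × 14.52 = 10.0188 now. Bob offers 10.0188 and keeps 40 − 10.0188 = 29.9812.

10.02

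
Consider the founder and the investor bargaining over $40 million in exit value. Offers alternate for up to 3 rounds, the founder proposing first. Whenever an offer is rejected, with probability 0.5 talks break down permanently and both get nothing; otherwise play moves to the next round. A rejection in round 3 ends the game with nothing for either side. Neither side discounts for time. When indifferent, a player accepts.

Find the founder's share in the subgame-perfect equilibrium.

Round 3 (the founder proposes): rejection yields 0 for the investor; the founder offers 0 and keeps 40.
Round 2 (the investor proposes): rejecting gives the founder an expected 0.5 × 40 = 20, so the investor offers 20, keeping 20.
Round 1 (the founder proposes): rejecting gives the investor an expected 0.5 × 20 = 10. The founder offers 10 and keeps 40 − 10 = 30.

30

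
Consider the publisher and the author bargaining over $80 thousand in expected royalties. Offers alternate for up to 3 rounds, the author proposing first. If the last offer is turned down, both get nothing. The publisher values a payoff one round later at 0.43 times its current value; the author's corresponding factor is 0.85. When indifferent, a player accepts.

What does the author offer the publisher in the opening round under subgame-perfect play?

5.16

Solve by backward induction from round 3.
Round 3 (the author proposes): rejection yields 0 for the publisher; the author offers 0 and keeps 80.
Round 2 (the publisher proposes): the author can get 80 next round, worth 0.85 × 80 = 68 now, so the publisher offers 68, keeping 12.
Round 1 (the author proposes): the publisher can get 12 next round, worth 0.43 × 12 = 5.16 now, so the author offers 5.16, keeping 74.84.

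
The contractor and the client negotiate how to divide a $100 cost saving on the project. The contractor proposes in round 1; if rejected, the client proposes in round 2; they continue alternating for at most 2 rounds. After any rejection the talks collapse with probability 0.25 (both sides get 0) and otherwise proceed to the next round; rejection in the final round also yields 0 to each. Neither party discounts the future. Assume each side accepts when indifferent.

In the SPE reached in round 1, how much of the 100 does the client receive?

Round 2 (the client proposes): rejection yields 0 for the contractor; the client offers 0 and keeps 100.
Round 1 (the contractor proposes): rejecting gives the client an expected 0.75 × 100 = 75, so the contractor offers 75, keeping 25.

75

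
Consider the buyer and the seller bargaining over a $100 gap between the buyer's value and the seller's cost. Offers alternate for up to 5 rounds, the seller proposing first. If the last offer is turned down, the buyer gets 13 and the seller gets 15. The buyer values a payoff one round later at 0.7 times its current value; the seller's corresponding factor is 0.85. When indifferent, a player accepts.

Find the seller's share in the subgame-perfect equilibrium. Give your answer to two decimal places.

Round 5 (the seller proposes): the buyer gets 13 if talks fail, so the seller offers 13 and keeps 87.
Round 4 (the buyer proposes): the seller can get 87 next round, worth 0.85 × 87 = 73.95 now; the buyer offers that and keeps 26.05.
Round 3 (the seller proposes): the buyer can get 26.05 next round, worth 0.7 × 26.05 = 18.235 now. The seller offers 18.235 and keeps 100 − 18.235 = 81.765.
Round 2 (the buyer proposes): the seller can get 81.765 next round, worth 0.85 × 81.765 = 69.50025 now; the buyer offers that and keeps 30.49975.
Round 1 (the seller proposes): the buyer can get 30.49975 next round, worth 0.7 × 30.49975 = 21.349825 now, so the seller offers 21.349825, keeping 78.650175.

78.65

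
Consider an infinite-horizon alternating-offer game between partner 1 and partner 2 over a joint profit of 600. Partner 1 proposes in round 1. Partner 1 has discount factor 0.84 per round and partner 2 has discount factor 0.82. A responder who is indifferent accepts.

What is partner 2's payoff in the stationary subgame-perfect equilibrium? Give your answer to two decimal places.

In a stationary SPE each proposer offers the other exactly their discounted continuation value.
If partner 1 keeps x when proposing and partner 2 keeps y when proposing, then x = 600 − 0.82y and y = 600 − 0.84x.
Solving: x = 600(1 − 0.82) / (1 − 0.84·0.82) = 108 / 0.3112 ≈ 347.0437.
Partner 2 gets 600 − 347.0437 ≈ 252.9563.

252.96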